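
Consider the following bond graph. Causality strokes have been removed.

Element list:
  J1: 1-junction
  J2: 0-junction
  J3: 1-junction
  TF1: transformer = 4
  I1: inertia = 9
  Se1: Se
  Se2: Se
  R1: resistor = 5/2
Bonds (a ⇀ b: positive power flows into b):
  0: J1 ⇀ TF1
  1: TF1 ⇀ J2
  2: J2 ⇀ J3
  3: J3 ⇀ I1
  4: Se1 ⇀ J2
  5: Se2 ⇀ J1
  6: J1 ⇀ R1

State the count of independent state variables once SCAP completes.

#4 |J2  (Se1: effort source, stroke at far end)
#5 |J1  (Se2: effort source, stroke at far end)
#1 |TF1  (J2 effort already set via bond 4)
#2 |J3  (common-e at J2 fixed by 4)
#3 |I1  (only one flow-in slot at J3)
#0 |J1  (TF1: transformer flips bond 1)
#6 |R1  (closing 1-jn rule on J1)

1  (I1 all integral)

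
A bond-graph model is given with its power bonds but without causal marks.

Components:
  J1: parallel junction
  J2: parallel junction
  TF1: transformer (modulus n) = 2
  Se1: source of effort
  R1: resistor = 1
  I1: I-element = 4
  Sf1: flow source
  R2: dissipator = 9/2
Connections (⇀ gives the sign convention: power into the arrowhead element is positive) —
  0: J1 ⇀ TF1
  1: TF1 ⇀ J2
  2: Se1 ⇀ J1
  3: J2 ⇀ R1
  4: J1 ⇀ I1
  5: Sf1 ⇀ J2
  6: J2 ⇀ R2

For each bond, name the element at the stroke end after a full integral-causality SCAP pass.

#2 →J1  (Se1 (Se) sets effort on bond)
#5 →Sf1  (Sf1 (Sf) sets flow on bond)
#0 →TF1  (J1 effort already set via bond 2)
#4 →I1  (0-jn J1 has e-setter on 2)
#1 →J2  (TF TF1: opposite of bond 0)
#3 →R1  (0-jn J2 has e-setter on 1)
#6 →R2  (J2 effort already set via bond 1)

β0 stroke at TF1
β1 stroke at J2
β2 stroke at J1
β3 stroke at R1
β4 stroke at I1
β5 stroke at Sf1
β6 stroke at R2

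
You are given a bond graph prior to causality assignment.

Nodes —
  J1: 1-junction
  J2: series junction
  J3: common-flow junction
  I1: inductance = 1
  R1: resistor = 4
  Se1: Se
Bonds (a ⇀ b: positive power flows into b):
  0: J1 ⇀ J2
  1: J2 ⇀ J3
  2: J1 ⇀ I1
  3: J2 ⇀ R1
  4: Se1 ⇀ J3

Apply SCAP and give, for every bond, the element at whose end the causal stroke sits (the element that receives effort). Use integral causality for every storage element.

bond 0 →J1
bond 1 →J2
bond 2 →I1
bond 3 →J2
bond 4 →J3

b4 stroke→J3  (Se1 fixes effort; stroke away)
b1 stroke→J2  (only one flow-in slot at J3)
b2 stroke→I1  (I1: I, integral causality)
b0 stroke→J1  (common-f at J1 fixed by 2)
b3 stroke→J2  (J2 flow already set via bond 0)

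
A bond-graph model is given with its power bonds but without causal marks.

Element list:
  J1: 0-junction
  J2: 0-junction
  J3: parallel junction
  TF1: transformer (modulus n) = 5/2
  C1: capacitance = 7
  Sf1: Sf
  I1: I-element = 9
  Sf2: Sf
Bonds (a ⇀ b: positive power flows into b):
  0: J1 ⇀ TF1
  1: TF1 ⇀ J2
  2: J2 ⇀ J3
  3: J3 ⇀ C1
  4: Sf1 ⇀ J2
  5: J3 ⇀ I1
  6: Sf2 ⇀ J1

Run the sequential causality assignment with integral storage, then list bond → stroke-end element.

#0 stroke at J1
#1 stroke at TF1
#2 stroke at J2
#3 stroke at J3
#4 stroke at Sf1
#5 stroke at I1
#6 stroke at Sf2

β4 →Sf1  (Sf1 fixes flow; stroke at Sf1)
β6 →Sf2  (Sf2 (Sf) sets flow on bond)
β0 →J1  (J1 needs exactly one e-in)
β1 →TF1  (through TF1, causality passes straight; one stroke at TF1)
β2 →J2  (closing 0-jn rule on J2)
β3 →J3  (C1 outputs effort q/C1)
β5 →I1  (0-jn J3 has e-setter on 3)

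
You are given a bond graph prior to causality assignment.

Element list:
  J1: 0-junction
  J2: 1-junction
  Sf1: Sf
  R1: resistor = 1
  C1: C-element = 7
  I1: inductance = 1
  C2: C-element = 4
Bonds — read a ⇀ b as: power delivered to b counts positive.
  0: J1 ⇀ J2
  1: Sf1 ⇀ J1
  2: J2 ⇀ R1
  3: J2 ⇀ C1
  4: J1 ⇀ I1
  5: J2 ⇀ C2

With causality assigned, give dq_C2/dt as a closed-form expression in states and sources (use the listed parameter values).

b1 stroke at Sf1  (Sf1 fixes flow; stroke at Sf1)
b3 stroke at J2  (C1 integral (e out))
b4 stroke at I1  (I1 integral (f out))
b0 stroke at J1  (only one effort-in slot at J1)
b2 stroke at J2  (common-f at J2 fixed by 0)
b5 stroke at J2  (J2 flow already set via bond 0)

dq_C2/dt = F_Sf1 - p_I1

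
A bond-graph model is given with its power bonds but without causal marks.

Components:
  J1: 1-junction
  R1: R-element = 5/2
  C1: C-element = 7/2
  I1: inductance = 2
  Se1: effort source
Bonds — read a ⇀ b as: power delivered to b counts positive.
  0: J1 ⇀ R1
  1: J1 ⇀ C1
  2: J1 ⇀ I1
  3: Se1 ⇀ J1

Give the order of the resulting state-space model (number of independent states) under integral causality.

bond 3 |J1  (Se1 (Se) sets effort on bond)
bond 1 |J1  (C1 outputs effort q/C1)
bond 2 |I1  (prefer integral on I1)
bond 0 |J1  (J1 flow already set via bond 2)

2  (C1, I1 all integral)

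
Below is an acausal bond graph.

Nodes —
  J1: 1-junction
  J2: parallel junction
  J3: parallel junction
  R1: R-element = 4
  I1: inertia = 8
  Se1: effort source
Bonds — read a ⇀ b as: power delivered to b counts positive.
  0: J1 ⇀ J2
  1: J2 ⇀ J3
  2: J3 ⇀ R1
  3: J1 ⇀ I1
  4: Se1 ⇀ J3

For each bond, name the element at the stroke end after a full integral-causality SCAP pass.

#0 stroke→J1
#1 stroke→J2
#2 stroke→R1
#3 stroke→I1
#4 stroke→J3

#4 →J3  (Se1: effort source, stroke at far end)
#1 →J2  (J3 effort already set via bond 4)
#2 →R1  (J3: bond 4 brought effort, rest push out)
#0 →J1  (J2 effort already set via bond 1)
#3 →I1  (J1: last free bond brings flow in)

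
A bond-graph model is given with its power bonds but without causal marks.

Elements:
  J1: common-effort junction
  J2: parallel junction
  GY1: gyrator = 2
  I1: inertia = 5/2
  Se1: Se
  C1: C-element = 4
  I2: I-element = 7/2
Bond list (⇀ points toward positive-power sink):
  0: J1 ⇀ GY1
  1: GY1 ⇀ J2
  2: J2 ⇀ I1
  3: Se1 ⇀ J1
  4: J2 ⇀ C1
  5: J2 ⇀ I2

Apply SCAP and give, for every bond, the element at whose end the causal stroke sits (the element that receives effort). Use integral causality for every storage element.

β0 stroke→GY1
β1 stroke→GY1
β2 stroke→I1
β3 stroke→J1
β4 stroke→J2
β5 stroke→I2

bond 3 stroke at J1  (Se1 (Se) sets effort on bond)
bond 0 stroke at GY1  (common-e at J1 fixed by 3)
bond 1 stroke at GY1  (GY GY1: same side as bond 0)
bond 2 stroke at I1  (prefer integral on I1)
bond 4 stroke at J2  (prefer integral on C1)
bond 5 stroke at I2  (common-e at J2 fixed by 4)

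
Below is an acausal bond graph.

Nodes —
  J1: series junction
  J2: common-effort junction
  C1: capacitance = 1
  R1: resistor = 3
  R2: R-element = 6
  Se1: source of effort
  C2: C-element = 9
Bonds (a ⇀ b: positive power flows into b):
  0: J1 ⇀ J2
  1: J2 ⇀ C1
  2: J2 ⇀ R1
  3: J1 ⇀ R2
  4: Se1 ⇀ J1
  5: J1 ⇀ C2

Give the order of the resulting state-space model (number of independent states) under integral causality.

b4 stroke→J1  (Se1 fixes effort; stroke away)
b1 stroke→J2  (prefer integral on C1)
b0 stroke→J1  (common-e at J2 fixed by 1)
b2 stroke→R1  (J2: bond 1 brought effort, rest push out)
b5 stroke→J1  (prefer integral on C2)
b3 stroke→R2  (only one flow-in slot at J1)

2  (C1, C2 all integral)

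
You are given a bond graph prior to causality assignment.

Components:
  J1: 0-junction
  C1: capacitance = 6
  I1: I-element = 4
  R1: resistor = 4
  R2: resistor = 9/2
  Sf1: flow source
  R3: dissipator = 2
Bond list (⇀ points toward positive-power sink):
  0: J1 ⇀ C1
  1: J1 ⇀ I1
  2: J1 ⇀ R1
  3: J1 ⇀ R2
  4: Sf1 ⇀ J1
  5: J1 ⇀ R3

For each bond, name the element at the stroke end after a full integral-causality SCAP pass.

b4 stroke at Sf1  (Sf1 (Sf) sets flow on bond)
b0 stroke at J1  (C1 outputs effort q/C1)
b1 stroke at I1  (J1: bond 0 brought effort, rest push out)
b2 stroke at R1  (common-e at J1 fixed by 0)
b3 stroke at R2  (0-jn J1 has e-setter on 0)
b5 stroke at R3  (J1: bond 0 brought effort, rest push out)

#0 →J1
#1 →I1
#2 →R1
#3 →R2
#4 →Sf1
#5 →R3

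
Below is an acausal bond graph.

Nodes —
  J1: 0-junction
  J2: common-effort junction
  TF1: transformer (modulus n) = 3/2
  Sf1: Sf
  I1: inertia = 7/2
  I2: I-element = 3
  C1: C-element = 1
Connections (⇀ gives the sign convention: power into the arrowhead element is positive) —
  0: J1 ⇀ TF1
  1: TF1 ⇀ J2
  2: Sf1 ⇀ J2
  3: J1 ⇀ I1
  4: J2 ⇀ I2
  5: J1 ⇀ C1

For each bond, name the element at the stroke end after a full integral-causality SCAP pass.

bond 0 →TF1
bond 1 →J2
bond 2 →Sf1
bond 3 →I1
bond 4 →I2
bond 5 →J1

bond 2 →Sf1  (Sf1: flow source, stroke at near end)
bond 3 →I1  (I1 integral (f out))
bond 4 →I2  (I2 outputs flow p/I2)
bond 1 →J2  (only one effort-in slot at J2)
bond 0 →TF1  (TF1: transformer flips bond 1)
bond 5 →J1  (J1: last free bond brings effort in)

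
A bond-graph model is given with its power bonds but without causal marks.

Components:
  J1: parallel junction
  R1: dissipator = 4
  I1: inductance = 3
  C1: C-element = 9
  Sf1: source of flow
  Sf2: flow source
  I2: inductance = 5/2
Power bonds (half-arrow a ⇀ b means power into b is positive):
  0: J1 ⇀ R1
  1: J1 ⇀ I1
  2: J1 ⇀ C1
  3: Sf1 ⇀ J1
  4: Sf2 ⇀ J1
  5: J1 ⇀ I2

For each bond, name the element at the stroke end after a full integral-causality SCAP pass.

b3 stroke at Sf1  (source Sf1 imposes f)
b4 stroke at Sf2  (Sf2 fixes flow; stroke at Sf2)
b1 stroke at I1  (I1 outputs flow p/I1)
b2 stroke at J1  (prefer integral on C1)
b0 stroke at R1  (J1 effort already set via bond 2)
b5 stroke at I2  (0-jn J1 has e-setter on 2)

β0 |R1
β1 |I1
β2 |J1
β3 |Sf1
β4 |Sf2
β5 |I2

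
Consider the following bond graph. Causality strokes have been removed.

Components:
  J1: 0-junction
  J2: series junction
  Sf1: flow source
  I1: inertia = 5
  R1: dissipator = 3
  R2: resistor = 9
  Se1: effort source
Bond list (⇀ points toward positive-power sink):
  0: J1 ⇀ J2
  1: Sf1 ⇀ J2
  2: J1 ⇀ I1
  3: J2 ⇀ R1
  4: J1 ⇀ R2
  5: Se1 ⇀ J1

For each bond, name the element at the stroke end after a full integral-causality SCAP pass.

b1 |Sf1  (Sf1 fixes flow; stroke at Sf1)
b5 |J1  (Se1 fixes effort; stroke away)
b0 |J2  (J1 effort already set via bond 5)
b2 |I1  (J1: bond 5 brought effort, rest push out)
b4 |R2  (0-jn J1 has e-setter on 5)
b3 |J2  (common-f at J2 fixed by 1)

bond 0 →J2
bond 1 →Sf1
bond 2 →I1
bond 3 →J2
bond 4 →R2
bond 5 →J1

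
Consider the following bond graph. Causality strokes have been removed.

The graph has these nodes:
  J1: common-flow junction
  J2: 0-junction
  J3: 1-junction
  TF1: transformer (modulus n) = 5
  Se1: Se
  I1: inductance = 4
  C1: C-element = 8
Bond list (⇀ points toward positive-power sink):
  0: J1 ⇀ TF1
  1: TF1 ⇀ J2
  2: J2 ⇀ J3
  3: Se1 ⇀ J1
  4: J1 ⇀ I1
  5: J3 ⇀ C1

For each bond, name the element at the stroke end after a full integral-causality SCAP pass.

β3 stroke at J1  (source Se1 imposes e)
β4 stroke at I1  (I1: I, integral causality)
β0 stroke at J1  (J1: bond 4 brought flow, rest push out)
β1 stroke at TF1  (TF1 one-in-one-out from 0)
β2 stroke at J2  (closing 0-jn rule on J2)
β5 stroke at J3  (common-f at J3 fixed by 2)

β0 →J1
β1 →TF1
β2 →J2
β3 →J1
β4 →I1
β5 →J3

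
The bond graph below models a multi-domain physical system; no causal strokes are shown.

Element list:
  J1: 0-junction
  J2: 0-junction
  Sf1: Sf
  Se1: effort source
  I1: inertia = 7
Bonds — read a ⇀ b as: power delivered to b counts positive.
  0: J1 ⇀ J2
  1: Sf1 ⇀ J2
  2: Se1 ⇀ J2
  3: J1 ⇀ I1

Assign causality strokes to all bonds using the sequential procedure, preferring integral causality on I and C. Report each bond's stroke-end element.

β0 stroke→J1
β1 stroke→Sf1
β2 stroke→J2
β3 stroke→I1

bond 1 stroke→Sf1  (Sf1: flow source, stroke at near end)
bond 2 stroke→J2  (Se1 fixes effort; stroke away)
bond 0 stroke→J1  (J2 effort already set via bond 2)
bond 3 stroke→I1  (0-jn J1 has e-setter on 0)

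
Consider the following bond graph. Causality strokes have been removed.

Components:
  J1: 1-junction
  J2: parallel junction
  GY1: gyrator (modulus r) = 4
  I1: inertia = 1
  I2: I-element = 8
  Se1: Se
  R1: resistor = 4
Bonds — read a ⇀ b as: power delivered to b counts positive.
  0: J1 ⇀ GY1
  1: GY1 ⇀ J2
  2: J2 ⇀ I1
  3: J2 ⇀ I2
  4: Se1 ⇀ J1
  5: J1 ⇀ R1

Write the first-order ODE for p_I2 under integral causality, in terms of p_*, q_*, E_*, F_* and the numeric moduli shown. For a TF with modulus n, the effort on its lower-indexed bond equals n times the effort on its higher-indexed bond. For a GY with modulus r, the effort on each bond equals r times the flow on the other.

β4 stroke→J1  (Se1 fixes effort; stroke away)
β2 stroke→I1  (I1 integral (f out))
β3 stroke→I2  (prefer integral on I2)
β1 stroke→J2  (J2: last free bond brings effort in)
β0 stroke→J1  (GY1 both-in/both-out from 1)
β5 stroke→R1  (closing 1-jn rule on J1)

dp_I2/dt = E_Se1 - 4*p_I1 - p_I2/2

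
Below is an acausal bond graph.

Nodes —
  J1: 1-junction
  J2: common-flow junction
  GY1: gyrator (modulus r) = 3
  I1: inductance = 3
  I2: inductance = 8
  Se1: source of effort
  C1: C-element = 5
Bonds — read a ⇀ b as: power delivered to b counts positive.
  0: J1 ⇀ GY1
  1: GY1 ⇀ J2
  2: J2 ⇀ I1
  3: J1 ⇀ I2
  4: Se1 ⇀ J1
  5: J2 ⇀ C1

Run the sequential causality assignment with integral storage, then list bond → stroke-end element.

β0 stroke at J1
β1 stroke at J2
β2 stroke at I1
β3 stroke at I2
β4 stroke at J1
β5 stroke at J2

β4 |J1  (source Se1 imposes e)
β2 |I1  (prefer integral on I1)
β1 |J2  (J2 flow already set via bond 2)
β5 |J2  (common-f at J2 fixed by 2)
β0 |J1  (GY1 both-in/both-out from 1)
β3 |I2  (only one flow-in slot at J1)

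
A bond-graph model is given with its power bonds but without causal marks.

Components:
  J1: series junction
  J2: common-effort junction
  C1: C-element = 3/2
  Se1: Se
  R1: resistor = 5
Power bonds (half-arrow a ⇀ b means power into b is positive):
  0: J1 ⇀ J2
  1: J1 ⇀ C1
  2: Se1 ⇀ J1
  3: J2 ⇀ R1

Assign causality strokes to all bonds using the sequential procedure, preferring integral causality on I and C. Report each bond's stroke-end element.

bond 0 →J2
bond 1 →J1
bond 2 →J1
bond 3 →R1

β2 stroke→J1  (source Se1 imposes e)
β1 stroke→J1  (C1 outputs effort q/C1)
β0 stroke→J2  (J1: last free bond brings flow in)
β3 stroke→R1  (J2: bond 0 brought effort, rest push out)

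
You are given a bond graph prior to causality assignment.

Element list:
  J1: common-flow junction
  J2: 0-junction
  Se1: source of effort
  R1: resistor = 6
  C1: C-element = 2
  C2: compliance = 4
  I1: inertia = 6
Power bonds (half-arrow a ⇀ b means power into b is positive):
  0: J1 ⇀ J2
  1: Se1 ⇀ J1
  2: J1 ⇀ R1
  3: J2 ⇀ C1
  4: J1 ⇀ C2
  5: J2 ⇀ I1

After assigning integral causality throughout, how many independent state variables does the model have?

β1 |J1  (Se1 (Se) sets effort on bond)
β3 |J2  (C1 outputs effort q/C1)
β0 |J1  (J2 effort already set via bond 3)
β5 |I1  (J2 effort already set via bond 3)
β4 |J1  (prefer integral on C2)
β2 |R1  (J1 needs exactly one f-in)

3  (C1, C2, I1 all integral)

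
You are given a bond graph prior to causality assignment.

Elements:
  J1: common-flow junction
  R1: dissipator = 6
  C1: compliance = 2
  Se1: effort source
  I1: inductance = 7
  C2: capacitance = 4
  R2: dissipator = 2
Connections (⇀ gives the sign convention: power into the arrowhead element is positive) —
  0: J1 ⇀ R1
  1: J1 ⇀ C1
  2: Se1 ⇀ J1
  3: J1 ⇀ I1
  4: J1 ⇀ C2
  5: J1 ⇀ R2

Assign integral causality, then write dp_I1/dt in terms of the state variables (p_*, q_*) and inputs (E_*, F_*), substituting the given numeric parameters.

dp_I1/dt = E_Se1 - 8*p_I1/7 - q_C1/2 - q_C2/4

bond 2 stroke at J1  (source Se1 imposes e)
bond 1 stroke at J1  (C1: C, integral causality)
bond 3 stroke at I1  (prefer integral on I1)
bond 0 stroke at J1  (common-f at J1 fixed by 3)
bond 4 stroke at J1  (J1: bond 3 brought flow, rest push out)
bond 5 stroke at J1  (1-jn J1 has f-setter on 3)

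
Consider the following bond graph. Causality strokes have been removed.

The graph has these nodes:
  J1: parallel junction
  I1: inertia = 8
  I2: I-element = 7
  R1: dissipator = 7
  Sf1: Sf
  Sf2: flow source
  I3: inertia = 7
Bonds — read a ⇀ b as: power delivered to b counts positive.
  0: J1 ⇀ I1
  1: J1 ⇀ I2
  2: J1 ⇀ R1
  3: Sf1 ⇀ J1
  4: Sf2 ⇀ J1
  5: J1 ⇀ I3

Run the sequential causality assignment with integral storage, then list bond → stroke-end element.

β3 |Sf1  (Sf1: flow source, stroke at near end)
β4 |Sf2  (Sf2: flow source, stroke at near end)
β0 |I1  (I1 integral (f out))
β1 |I2  (I2: I, integral causality)
β5 |I3  (I3: I, integral causality)
β2 |J1  (only one effort-in slot at J1)

b0 stroke→I1
b1 stroke→I2
b2 stroke→J1
b3 stroke→Sf1
b4 stroke→Sf2
b5 stroke→I3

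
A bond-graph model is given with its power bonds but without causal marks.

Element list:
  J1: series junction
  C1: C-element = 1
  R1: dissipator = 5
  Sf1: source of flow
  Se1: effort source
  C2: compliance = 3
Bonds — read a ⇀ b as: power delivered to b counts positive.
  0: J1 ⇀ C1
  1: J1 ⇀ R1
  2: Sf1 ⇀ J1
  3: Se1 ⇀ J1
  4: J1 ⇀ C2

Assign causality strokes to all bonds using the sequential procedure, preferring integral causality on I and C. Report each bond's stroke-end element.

#2 |Sf1  (source Sf1 imposes f)
#3 |J1  (Se1 fixes effort; stroke away)
#0 |J1  (J1: bond 2 brought flow, rest push out)
#1 |J1  (J1: bond 2 brought flow, rest push out)
#4 |J1  (J1 flow already set via bond 2)

#0 →J1
#1 →J1
#2 →Sf1
#3 →J1
#4 →J1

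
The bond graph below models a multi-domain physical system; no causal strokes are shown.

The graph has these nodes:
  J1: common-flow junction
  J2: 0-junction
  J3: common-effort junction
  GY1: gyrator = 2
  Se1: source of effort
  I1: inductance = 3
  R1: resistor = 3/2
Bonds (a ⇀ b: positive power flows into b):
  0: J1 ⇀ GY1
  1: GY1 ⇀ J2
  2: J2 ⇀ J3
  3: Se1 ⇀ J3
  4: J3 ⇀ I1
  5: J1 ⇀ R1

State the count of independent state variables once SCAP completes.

1  (I1 all integral)

#3 |J3  (source Se1 imposes e)
#2 |J2  (0-jn J3 has e-setter on 3)
#4 |I1  (0-jn J3 has e-setter on 3)
#1 |GY1  (common-e at J2 fixed by 2)
#0 |GY1  (GY GY1: same side as bond 1)
#5 |J1  (1-jn J1 has f-setter on 0)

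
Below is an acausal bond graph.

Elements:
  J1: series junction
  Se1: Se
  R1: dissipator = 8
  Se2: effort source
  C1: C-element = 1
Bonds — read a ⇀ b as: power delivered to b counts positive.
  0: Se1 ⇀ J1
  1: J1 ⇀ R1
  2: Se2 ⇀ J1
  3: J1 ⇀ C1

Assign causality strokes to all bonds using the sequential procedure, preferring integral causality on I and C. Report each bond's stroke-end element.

β0 →J1  (Se1 fixes effort; stroke away)
β2 →J1  (source Se2 imposes e)
β3 →J1  (C1: C, integral causality)
β1 →R1  (J1 needs exactly one f-in)

b0 stroke at J1
b1 stroke at R1
b2 stroke at J1
b3 stroke at J1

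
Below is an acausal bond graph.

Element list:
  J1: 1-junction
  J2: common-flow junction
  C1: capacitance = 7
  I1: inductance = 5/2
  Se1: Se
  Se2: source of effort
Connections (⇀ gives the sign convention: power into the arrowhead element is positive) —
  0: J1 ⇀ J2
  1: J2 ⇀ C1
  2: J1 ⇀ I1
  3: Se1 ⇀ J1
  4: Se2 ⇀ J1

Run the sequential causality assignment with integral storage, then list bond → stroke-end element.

bond 3 stroke→J1  (Se1: effort source, stroke at far end)
bond 4 stroke→J1  (Se2: effort source, stroke at far end)
bond 1 stroke→J2  (C1 integral (e out))
bond 0 stroke→J1  (closing 1-jn rule on J2)
bond 2 stroke→I1  (only one flow-in slot at J1)

bond 0 |J1
bond 1 |J2
bond 2 |I1
bond 3 |J1
bond 4 |J1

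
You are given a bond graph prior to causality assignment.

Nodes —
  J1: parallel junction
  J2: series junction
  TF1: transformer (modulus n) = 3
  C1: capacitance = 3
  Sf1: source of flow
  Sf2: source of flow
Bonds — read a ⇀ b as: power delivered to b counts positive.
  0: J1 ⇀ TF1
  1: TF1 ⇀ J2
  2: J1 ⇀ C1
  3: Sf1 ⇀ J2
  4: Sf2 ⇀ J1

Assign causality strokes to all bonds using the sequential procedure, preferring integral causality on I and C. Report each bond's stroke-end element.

β3 stroke at Sf1  (Sf1 fixes flow; stroke at Sf1)
β4 stroke at Sf2  (Sf2: flow source, stroke at near end)
β1 stroke at J2  (J2: bond 3 brought flow, rest push out)
β0 stroke at TF1  (TF TF1: opposite of bond 1)
β2 stroke at J1  (closing 0-jn rule on J1)

β0 |TF1
β1 |J2
β2 |J1
β3 |Sf1
β4 |Sf2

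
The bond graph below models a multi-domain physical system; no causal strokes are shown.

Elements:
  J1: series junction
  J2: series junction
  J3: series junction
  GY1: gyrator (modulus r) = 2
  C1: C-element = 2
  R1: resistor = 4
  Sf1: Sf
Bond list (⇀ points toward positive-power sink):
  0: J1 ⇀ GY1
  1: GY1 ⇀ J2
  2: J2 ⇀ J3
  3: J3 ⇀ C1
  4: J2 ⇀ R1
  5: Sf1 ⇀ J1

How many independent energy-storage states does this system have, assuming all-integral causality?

bond 5 stroke at Sf1  (Sf1 fixes flow; stroke at Sf1)
bond 0 stroke at J1  (1-jn J1 has f-setter on 5)
bond 1 stroke at J2  (GY1: gyrator matches bond 0)
bond 3 stroke at J3  (C1 outputs effort q/C1)
bond 2 stroke at J2  (J3: last free bond brings flow in)
bond 4 stroke at R1  (only one flow-in slot at J2)

1  (C1 all integral)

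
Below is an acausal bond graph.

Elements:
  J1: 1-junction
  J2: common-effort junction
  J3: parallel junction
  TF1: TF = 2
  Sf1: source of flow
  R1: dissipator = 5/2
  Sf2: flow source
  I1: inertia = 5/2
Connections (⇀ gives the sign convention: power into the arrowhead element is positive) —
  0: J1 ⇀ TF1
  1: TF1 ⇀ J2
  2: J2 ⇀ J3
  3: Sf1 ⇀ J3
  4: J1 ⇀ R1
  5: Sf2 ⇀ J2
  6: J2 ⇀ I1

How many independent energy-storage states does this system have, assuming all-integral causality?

1  (I1 all integral)

#3 →Sf1  (Sf1: flow source, stroke at near end)
#5 →Sf2  (Sf2: flow source, stroke at near end)
#2 →J3  (closing 0-jn rule on J3)
#6 →I1  (prefer integral on I1)
#1 →J2  (J2 needs exactly one e-in)
#0 →TF1  (through TF1, causality passes straight; one stroke at TF1)
#4 →J1  (J1 flow already set via bond 0)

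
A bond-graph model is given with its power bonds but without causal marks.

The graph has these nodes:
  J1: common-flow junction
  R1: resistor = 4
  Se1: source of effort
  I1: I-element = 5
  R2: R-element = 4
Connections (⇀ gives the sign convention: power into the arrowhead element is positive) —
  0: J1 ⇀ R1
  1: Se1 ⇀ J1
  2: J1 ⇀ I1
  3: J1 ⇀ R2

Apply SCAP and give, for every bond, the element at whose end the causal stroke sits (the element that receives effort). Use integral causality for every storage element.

b0 |J1
b1 |J1
b2 |I1
b3 |J1

#1 stroke→J1  (source Se1 imposes e)
#2 stroke→I1  (I1 integral (f out))
#0 stroke→J1  (1-jn J1 has f-setter on 2)
#3 stroke→J1  (1-jn J1 has f-setter on 2)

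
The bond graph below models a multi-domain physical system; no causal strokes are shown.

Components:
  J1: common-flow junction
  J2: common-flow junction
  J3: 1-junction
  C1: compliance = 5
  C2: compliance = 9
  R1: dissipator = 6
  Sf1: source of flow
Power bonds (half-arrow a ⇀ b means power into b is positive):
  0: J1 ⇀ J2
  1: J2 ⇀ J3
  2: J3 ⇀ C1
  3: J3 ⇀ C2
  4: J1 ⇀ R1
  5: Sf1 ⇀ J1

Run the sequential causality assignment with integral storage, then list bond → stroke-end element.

b0 |J1
b1 |J2
b2 |J3
b3 |J3
b4 |J1
b5 |Sf1

b5 stroke→Sf1  (Sf1: flow source, stroke at near end)
b0 stroke→J1  (1-jn J1 has f-setter on 5)
b4 stroke→J1  (J1: bond 5 brought flow, rest push out)
b1 stroke→J2  (common-f at J2 fixed by 0)
b2 stroke→J3  (common-f at J3 fixed by 1)
b3 stroke→J3  (common-f at J3 fixed by 1)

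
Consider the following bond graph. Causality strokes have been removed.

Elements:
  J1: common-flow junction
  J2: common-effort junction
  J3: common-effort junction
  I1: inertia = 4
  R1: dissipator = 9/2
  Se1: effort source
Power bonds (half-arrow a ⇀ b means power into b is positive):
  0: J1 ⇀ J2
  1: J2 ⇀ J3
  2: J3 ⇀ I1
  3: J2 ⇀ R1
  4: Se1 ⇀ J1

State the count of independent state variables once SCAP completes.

bond 4 →J1  (source Se1 imposes e)
bond 0 →J2  (only one flow-in slot at J1)
bond 1 →J3  (0-jn J2 has e-setter on 0)
bond 3 →R1  (0-jn J2 has e-setter on 0)
bond 2 →I1  (J3: bond 1 brought effort, rest push out)

1  (I1 all integral)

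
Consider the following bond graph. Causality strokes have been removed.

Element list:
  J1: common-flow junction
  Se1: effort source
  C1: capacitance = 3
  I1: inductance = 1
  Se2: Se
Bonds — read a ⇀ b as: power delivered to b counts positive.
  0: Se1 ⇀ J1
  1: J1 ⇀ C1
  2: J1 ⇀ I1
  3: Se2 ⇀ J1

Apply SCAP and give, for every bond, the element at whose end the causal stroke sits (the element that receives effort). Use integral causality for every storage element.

b0 stroke→J1  (Se1: effort source, stroke at far end)
b3 stroke→J1  (Se2 (Se) sets effort on bond)
b1 stroke→J1  (C1 integral (e out))
b2 stroke→I1  (J1 needs exactly one f-in)

#0 stroke at J1
#1 stroke at J1
#2 stroke at I1
#3 stroke at J1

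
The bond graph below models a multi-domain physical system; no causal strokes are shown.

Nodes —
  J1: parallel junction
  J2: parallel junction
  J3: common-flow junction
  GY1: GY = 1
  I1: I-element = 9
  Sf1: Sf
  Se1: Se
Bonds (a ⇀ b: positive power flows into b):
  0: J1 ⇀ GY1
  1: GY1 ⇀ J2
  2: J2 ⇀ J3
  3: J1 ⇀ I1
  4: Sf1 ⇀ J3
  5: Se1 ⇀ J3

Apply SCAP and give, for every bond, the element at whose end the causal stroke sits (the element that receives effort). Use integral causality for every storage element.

β0 stroke at J1
β1 stroke at J2
β2 stroke at J3
β3 stroke at I1
β4 stroke at Sf1
β5 stroke at J3

b4 →Sf1  (Sf1 fixes flow; stroke at Sf1)
b5 →J3  (Se1 (Se) sets effort on bond)
b2 →J3  (common-f at J3 fixed by 4)
b1 →J2  (closing 0-jn rule on J2)
b0 →J1  (GY GY1: same side as bond 1)
b3 →I1  (J1: bond 0 brought effort, rest push out)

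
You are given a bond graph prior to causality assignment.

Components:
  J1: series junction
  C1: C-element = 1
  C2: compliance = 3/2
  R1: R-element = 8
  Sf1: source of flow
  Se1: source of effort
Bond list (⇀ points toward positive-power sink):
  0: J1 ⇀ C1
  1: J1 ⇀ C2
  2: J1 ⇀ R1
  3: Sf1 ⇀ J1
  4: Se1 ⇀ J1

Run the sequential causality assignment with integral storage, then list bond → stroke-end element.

#3 stroke→Sf1  (Sf1: flow source, stroke at near end)
#4 stroke→J1  (Se1 fixes effort; stroke away)
#0 stroke→J1  (J1 flow already set via bond 3)
#1 stroke→J1  (J1: bond 3 brought flow, rest push out)
#2 stroke→J1  (common-f at J1 fixed by 3)

bond 0 stroke at J1
bond 1 stroke at J1
bond 2 stroke at J1
bond 3 stroke at Sf1
bond 4 stroke at J1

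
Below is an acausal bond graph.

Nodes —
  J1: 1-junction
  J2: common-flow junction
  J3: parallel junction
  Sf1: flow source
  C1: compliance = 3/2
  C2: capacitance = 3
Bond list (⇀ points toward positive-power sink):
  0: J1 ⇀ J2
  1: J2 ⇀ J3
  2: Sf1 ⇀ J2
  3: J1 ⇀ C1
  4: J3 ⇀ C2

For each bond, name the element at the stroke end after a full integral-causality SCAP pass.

β2 stroke at Sf1  (source Sf1 imposes f)
β0 stroke at J2  (J2: bond 2 brought flow, rest push out)
β1 stroke at J2  (common-f at J2 fixed by 2)
β4 stroke at J3  (J3: last free bond brings effort in)
β3 stroke at J1  (1-jn J1 has f-setter on 0)

β0 stroke→J2
β1 stroke→J2
β2 stroke→Sf1
β3 stroke→J1
β4 stroke→J3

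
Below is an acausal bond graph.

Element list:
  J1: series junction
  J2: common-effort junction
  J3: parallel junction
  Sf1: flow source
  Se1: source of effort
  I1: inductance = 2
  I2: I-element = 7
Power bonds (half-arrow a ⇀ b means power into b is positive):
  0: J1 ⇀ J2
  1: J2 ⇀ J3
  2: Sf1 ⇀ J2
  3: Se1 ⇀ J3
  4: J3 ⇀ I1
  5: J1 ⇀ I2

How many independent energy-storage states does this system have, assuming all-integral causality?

2  (I1, I2 all integral)

β2 |Sf1  (Sf1 fixes flow; stroke at Sf1)
β3 |J3  (Se1 fixes effort; stroke away)
β1 |J2  (0-jn J3 has e-setter on 3)
β4 |I1  (J3 effort already set via bond 3)
β0 |J1  (J2 effort already set via bond 1)
β5 |I2  (closing 1-jn rule on J1)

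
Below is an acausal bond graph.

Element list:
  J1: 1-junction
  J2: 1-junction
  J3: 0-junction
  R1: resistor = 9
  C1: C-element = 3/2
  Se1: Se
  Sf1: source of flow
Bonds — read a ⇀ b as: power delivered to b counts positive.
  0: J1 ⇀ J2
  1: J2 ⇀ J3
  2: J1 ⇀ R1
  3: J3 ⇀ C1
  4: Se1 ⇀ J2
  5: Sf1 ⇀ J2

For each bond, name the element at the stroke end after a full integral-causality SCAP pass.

b4 |J2  (Se1 fixes effort; stroke away)
b5 |Sf1  (Sf1 fixes flow; stroke at Sf1)
b0 |J2  (J2 flow already set via bond 5)
b1 |J2  (1-jn J2 has f-setter on 5)
b3 |J3  (closing 0-jn rule on J3)
b2 |J1  (J1: bond 0 brought flow, rest push out)

β0 →J2
β1 →J2
β2 →J1
β3 →J3
β4 →J2
β5 →Sf1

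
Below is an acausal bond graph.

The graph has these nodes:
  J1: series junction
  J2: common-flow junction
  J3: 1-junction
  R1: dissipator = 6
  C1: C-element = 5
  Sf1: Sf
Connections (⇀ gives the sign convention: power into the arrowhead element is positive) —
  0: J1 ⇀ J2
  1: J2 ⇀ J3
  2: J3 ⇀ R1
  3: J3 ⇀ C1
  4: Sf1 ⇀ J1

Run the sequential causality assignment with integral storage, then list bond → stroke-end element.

b0 |J1
b1 |J2
b2 |J3
b3 |J3
b4 |Sf1

b4 stroke→Sf1  (Sf1 (Sf) sets flow on bond)
b0 stroke→J1  (1-jn J1 has f-setter on 4)
b1 stroke→J2  (1-jn J2 has f-setter on 0)
b2 stroke→J3  (J3: bond 1 brought flow, rest push out)
b3 stroke→J3  (common-f at J3 fixed by 1)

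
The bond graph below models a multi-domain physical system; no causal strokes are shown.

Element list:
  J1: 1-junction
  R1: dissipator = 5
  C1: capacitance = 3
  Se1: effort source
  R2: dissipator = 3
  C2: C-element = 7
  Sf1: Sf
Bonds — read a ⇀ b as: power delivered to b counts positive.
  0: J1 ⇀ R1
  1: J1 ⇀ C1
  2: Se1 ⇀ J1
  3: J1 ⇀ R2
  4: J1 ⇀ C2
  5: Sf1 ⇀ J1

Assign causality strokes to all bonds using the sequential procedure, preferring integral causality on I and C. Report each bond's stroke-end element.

#2 stroke→J1  (source Se1 imposes e)
#5 stroke→Sf1  (Sf1 (Sf) sets flow on bond)
#0 stroke→J1  (1-jn J1 has f-setter on 5)
#1 stroke→J1  (1-jn J1 has f-setter on 5)
#3 stroke→J1  (common-f at J1 fixed by 5)
#4 stroke→J1  (J1: bond 5 brought flow, rest push out)

β0 stroke→J1
β1 stroke→J1
β2 stroke→J1
β3 stroke→J1
β4 stroke→J1
β5 stroke→Sf1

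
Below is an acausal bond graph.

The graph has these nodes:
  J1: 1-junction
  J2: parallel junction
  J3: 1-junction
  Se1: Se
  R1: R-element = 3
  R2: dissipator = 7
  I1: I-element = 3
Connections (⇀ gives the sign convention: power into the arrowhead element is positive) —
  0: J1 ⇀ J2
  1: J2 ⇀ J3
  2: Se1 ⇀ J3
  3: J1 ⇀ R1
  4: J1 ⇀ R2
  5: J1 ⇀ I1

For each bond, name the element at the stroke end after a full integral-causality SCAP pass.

bond 0 stroke→J1
bond 1 stroke→J2
bond 2 stroke→J3
bond 3 stroke→J1
bond 4 stroke→J1
bond 5 stroke→I1

β2 stroke→J3  (Se1 (Se) sets effort on bond)
β1 stroke→J2  (only one flow-in slot at J3)
β0 stroke→J1  (J2 effort already set via bond 1)
β5 stroke→I1  (I1: I, integral causality)
β3 stroke→J1  (J1 flow already set via bond 5)
β4 stroke→J1  (1-jn J1 has f-setter on 5)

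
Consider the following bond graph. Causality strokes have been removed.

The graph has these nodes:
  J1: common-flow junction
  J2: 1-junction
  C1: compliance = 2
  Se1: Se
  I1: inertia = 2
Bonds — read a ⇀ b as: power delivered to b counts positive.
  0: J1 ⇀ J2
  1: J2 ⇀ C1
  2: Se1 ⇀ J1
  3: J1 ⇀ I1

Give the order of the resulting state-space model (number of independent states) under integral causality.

2  (C1, I1 all integral)

β2 |J1  (source Se1 imposes e)
β1 |J2  (C1 integral (e out))
β0 |J1  (only one flow-in slot at J2)
β3 |I1  (closing 1-jn rule on J1)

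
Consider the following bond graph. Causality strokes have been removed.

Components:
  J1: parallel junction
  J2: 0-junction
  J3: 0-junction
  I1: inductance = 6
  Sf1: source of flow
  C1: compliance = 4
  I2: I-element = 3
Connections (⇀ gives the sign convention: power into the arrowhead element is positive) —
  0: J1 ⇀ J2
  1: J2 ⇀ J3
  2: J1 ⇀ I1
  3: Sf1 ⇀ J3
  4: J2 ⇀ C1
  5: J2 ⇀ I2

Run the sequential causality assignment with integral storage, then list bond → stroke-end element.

bond 0 |J1
bond 1 |J3
bond 2 |I1
bond 3 |Sf1
bond 4 |J2
bond 5 |I2

#3 stroke at Sf1  (source Sf1 imposes f)
#1 stroke at J3  (J3: last free bond brings effort in)
#2 stroke at I1  (I1 integral (f out))
#0 stroke at J1  (J1: last free bond brings effort in)
#4 stroke at J2  (prefer integral on C1)
#5 stroke at I2  (common-e at J2 fixed by 4)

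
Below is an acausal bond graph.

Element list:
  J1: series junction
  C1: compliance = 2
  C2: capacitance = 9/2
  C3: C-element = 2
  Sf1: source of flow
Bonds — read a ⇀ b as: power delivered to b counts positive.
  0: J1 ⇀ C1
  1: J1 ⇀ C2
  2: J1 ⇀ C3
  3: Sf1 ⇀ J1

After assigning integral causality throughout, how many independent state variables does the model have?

3  (C1, C2, C3 all integral)

β3 stroke at Sf1  (source Sf1 imposes f)
β0 stroke at J1  (J1 flow already set via bond 3)
β1 stroke at J1  (common-f at J1 fixed by 3)
β2 stroke at J1  (1-jn J1 has f-setter on 3)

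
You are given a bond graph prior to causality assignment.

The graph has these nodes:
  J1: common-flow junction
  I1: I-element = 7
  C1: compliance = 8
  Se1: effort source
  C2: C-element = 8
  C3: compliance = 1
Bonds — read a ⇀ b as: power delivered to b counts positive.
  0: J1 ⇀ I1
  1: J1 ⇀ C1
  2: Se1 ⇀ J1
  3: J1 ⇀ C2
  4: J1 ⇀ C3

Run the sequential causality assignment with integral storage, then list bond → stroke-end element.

β0 →I1
β1 →J1
β2 →J1
β3 →J1
β4 →J1

b2 →J1  (Se1: effort source, stroke at far end)
b0 →I1  (prefer integral on I1)
b1 →J1  (J1: bond 0 brought flow, rest push out)
b3 →J1  (1-jn J1 has f-setter on 0)
b4 →J1  (J1 flow already set via bond 0)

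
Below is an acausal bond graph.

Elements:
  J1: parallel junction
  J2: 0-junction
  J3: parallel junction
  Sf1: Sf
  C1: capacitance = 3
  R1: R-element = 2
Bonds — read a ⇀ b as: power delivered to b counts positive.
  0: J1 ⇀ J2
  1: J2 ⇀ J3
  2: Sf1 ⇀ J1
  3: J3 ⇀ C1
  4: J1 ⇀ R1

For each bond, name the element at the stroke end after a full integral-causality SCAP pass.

bond 2 |Sf1  (Sf1: flow source, stroke at near end)
bond 3 |J3  (prefer integral on C1)
bond 1 |J2  (J3: bond 3 brought effort, rest push out)
bond 0 |J1  (J2: bond 1 brought effort, rest push out)
bond 4 |R1  (J1 effort already set via bond 0)

#0 stroke→J1
#1 stroke→J2
#2 stroke→Sf1
#3 stroke→J3
#4 stroke→R1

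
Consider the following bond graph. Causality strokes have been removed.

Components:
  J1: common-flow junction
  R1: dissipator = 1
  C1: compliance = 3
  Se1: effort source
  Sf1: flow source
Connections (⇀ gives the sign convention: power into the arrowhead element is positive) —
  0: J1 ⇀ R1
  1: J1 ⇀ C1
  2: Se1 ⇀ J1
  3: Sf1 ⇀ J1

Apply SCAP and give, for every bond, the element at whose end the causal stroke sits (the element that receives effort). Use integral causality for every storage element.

bond 2 |J1  (source Se1 imposes e)
bond 3 |Sf1  (Sf1: flow source, stroke at near end)
bond 0 |J1  (J1: bond 3 brought flow, rest push out)
bond 1 |J1  (common-f at J1 fixed by 3)

bond 0 stroke→J1
bond 1 stroke→J1
bond 2 stroke→J1
bond 3 stroke→Sf1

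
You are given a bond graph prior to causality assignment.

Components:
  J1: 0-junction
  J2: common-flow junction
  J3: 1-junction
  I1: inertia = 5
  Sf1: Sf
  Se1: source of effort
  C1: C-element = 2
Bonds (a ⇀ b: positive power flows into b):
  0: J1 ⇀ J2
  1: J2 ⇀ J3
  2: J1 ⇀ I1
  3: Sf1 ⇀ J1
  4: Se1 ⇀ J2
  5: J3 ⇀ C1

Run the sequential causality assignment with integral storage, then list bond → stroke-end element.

β3 |Sf1  (Sf1 fixes flow; stroke at Sf1)
β4 |J2  (Se1 (Se) sets effort on bond)
β2 |I1  (I1 outputs flow p/I1)
β0 |J1  (closing 0-jn rule on J1)
β1 |J2  (1-jn J2 has f-setter on 0)
β5 |J3  (1-jn J3 has f-setter on 1)

β0 →J1
β1 →J2
β2 →I1
β3 →Sf1
β4 →J2
β5 →J3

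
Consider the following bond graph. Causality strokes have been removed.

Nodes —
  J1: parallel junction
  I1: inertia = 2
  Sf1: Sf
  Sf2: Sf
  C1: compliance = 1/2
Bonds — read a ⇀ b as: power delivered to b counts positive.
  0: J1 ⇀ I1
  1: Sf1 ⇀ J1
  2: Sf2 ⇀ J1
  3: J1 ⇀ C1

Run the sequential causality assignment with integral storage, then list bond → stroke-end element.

bond 1 |Sf1  (Sf1 fixes flow; stroke at Sf1)
bond 2 |Sf2  (Sf2 fixes flow; stroke at Sf2)
bond 0 |I1  (I1: I, integral causality)
bond 3 |J1  (J1: last free bond brings effort in)

#0 stroke at I1
#1 stroke at Sf1
#2 stroke at Sf2
#3 stroke at J1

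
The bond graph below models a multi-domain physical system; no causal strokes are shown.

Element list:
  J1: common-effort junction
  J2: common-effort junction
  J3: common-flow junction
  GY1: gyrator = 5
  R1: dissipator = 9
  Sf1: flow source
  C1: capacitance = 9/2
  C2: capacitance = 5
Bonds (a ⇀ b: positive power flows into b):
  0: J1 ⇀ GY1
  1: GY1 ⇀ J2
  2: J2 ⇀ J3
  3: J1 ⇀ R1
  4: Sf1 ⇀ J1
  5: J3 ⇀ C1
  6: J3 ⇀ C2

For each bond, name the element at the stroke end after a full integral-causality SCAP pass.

#0 stroke at GY1
#1 stroke at GY1
#2 stroke at J2
#3 stroke at J1
#4 stroke at Sf1
#5 stroke at J3
#6 stroke at J3

bond 4 |Sf1  (Sf1 (Sf) sets flow on bond)
bond 5 |J3  (prefer integral on C1)
bond 6 |J3  (C2 integral (e out))
bond 2 |J2  (closing 1-jn rule on J3)
bond 1 |GY1  (J2 effort already set via bond 2)
bond 0 |GY1  (GY GY1: same side as bond 1)
bond 3 |J1  (J1: last free bond brings effort in)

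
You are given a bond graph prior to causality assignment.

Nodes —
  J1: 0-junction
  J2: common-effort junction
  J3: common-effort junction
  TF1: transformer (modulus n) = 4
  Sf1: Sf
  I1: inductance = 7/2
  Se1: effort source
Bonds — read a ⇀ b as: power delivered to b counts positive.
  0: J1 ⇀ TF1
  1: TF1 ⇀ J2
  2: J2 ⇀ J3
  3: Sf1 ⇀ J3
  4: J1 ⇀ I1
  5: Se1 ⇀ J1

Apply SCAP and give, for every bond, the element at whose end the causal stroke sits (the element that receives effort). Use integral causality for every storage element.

#0 stroke→TF1
#1 stroke→J2
#2 stroke→J3
#3 stroke→Sf1
#4 stroke→I1
#5 stroke→J1

b3 |Sf1  (Sf1 fixes flow; stroke at Sf1)
b5 |J1  (Se1: effort source, stroke at far end)
b0 |TF1  (common-e at J1 fixed by 5)
b4 |I1  (0-jn J1 has e-setter on 5)
b2 |J3  (J3 needs exactly one e-in)
b1 |J2  (through TF1, causality passes straight; one stroke at TF1)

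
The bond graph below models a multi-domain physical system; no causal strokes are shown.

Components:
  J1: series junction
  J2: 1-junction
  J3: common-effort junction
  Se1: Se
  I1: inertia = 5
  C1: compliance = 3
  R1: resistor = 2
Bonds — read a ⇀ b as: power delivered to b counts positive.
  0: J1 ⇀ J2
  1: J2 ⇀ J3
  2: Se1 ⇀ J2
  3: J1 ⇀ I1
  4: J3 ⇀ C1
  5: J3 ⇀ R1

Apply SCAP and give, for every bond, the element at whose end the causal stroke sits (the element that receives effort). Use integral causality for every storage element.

b0 |J1
b1 |J2
b2 |J2
b3 |I1
b4 |J3
b5 |R1

β2 stroke→J2  (Se1: effort source, stroke at far end)
β3 stroke→I1  (I1: I, integral causality)
β0 stroke→J1  (common-f at J1 fixed by 3)
β1 stroke→J2  (J2 flow already set via bond 0)
β4 stroke→J3  (C1 integral (e out))
β5 stroke→R1  (common-e at J3 fixed by 4)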